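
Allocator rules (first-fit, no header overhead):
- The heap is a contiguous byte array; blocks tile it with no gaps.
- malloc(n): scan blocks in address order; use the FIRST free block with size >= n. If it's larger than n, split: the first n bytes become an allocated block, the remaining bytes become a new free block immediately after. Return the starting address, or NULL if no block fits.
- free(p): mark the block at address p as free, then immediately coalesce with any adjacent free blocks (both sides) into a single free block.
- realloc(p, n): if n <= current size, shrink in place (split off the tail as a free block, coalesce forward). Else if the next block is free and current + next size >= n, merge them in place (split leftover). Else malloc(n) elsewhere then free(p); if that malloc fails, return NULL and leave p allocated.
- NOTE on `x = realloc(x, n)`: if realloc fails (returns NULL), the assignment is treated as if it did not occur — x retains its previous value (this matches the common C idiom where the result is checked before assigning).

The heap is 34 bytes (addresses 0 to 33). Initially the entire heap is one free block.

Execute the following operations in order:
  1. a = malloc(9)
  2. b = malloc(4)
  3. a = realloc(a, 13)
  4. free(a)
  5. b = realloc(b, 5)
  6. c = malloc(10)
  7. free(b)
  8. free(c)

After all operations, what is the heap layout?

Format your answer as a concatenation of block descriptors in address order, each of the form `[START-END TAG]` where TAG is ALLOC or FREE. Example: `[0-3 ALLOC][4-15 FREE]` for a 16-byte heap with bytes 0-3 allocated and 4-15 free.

Op 1: a = malloc(9) -> a = 0; heap: [0-8 ALLOC][9-33 FREE]
Op 2: b = malloc(4) -> b = 9; heap: [0-8 ALLOC][9-12 ALLOC][13-33 FREE]
Op 3: a = realloc(a, 13) -> a = 13; heap: [0-8 FREE][9-12 ALLOC][13-25 ALLOC][26-33 FREE]
Op 4: free(a) -> (freed a); heap: [0-8 FREE][9-12 ALLOC][13-33 FREE]
Op 5: b = realloc(b, 5) -> b = 9; heap: [0-8 FREE][9-13 ALLOC][14-33 FREE]
Op 6: c = malloc(10) -> c = 14; heap: [0-8 FREE][9-13 ALLOC][14-23 ALLOC][24-33 FREE]
Op 7: free(b) -> (freed b); heap: [0-13 FREE][14-23 ALLOC][24-33 FREE]
Op 8: free(c) -> (freed c); heap: [0-33 FREE]

Answer: [0-33 FREE]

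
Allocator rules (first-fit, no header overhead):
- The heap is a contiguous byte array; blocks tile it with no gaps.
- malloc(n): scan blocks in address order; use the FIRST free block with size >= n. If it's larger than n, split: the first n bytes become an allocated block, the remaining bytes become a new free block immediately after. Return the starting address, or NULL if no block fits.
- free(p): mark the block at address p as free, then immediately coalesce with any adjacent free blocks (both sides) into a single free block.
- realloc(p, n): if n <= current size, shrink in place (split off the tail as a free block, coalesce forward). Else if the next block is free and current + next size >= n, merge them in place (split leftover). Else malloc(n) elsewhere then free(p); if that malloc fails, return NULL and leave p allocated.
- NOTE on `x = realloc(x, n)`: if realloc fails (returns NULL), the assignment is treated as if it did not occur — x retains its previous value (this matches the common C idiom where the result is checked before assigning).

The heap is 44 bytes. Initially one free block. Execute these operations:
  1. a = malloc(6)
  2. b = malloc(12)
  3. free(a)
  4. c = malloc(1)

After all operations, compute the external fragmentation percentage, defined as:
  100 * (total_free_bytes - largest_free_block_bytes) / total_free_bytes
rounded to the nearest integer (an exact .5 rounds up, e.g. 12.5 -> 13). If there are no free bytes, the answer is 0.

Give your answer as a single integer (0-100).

Answer: 16

Derivation:
Op 1: a = malloc(6) -> a = 0; heap: [0-5 ALLOC][6-43 FREE]
Op 2: b = malloc(12) -> b = 6; heap: [0-5 ALLOC][6-17 ALLOC][18-43 FREE]
Op 3: free(a) -> (freed a); heap: [0-5 FREE][6-17 ALLOC][18-43 FREE]
Op 4: c = malloc(1) -> c = 0; heap: [0-0 ALLOC][1-5 FREE][6-17 ALLOC][18-43 FREE]
Free blocks: [5 26] total_free=31 largest=26 -> 100*(31-26)/31 = 500/31 ≈ 16.129 -> rounds to 16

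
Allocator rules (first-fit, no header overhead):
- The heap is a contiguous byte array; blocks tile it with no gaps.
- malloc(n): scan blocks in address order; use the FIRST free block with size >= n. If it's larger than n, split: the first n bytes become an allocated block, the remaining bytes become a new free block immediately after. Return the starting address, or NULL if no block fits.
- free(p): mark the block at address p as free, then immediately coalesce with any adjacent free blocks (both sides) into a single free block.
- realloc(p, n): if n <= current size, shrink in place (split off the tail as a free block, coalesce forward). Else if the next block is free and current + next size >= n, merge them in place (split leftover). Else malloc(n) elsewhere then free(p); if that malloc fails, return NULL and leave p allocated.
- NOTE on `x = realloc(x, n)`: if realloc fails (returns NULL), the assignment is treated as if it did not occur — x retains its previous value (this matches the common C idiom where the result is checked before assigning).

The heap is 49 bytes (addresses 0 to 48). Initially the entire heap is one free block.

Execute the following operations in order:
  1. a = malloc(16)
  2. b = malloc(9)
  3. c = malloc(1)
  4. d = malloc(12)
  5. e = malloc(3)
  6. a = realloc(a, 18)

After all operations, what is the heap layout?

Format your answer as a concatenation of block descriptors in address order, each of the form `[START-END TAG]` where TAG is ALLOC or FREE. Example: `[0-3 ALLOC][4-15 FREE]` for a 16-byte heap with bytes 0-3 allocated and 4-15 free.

Op 1: a = malloc(16) -> a = 0; heap: [0-15 ALLOC][16-48 FREE]
Op 2: b = malloc(9) -> b = 16; heap: [0-15 ALLOC][16-24 ALLOC][25-48 FREE]
Op 3: c = malloc(1) -> c = 25; heap: [0-15 ALLOC][16-24 ALLOC][25-25 ALLOC][26-48 FREE]
Op 4: d = malloc(12) -> d = 26; heap: [0-15 ALLOC][16-24 ALLOC][25-25 ALLOC][26-37 ALLOC][38-48 FREE]
Op 5: e = malloc(3) -> e = 38; heap: [0-15 ALLOC][16-24 ALLOC][25-25 ALLOC][26-37 ALLOC][38-40 ALLOC][41-48 FREE]
Op 6: a = realloc(a, 18) -> NULL (a unchanged); heap: [0-15 ALLOC][16-24 ALLOC][25-25 ALLOC][26-37 ALLOC][38-40 ALLOC][41-48 FREE]

Answer: [0-15 ALLOC][16-24 ALLOC][25-25 ALLOC][26-37 ALLOC][38-40 ALLOC][41-48 FREE]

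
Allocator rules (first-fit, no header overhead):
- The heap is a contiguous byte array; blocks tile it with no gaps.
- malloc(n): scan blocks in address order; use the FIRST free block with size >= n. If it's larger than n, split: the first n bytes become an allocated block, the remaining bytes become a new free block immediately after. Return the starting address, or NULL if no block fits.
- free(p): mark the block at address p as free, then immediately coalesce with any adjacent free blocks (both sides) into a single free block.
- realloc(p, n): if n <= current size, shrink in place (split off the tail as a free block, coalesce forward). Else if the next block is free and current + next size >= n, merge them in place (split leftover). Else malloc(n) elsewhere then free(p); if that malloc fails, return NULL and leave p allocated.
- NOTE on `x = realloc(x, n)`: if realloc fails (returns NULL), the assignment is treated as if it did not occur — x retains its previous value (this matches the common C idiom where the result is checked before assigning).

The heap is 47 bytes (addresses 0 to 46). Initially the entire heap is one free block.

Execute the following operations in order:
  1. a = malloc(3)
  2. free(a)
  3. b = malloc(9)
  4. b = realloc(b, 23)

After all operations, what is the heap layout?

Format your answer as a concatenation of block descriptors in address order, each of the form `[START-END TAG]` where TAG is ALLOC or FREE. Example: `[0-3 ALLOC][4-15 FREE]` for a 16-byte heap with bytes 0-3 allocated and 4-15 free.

Op 1: a = malloc(3) -> a = 0; heap: [0-2 ALLOC][3-46 FREE]
Op 2: free(a) -> (freed a); heap: [0-46 FREE]
Op 3: b = malloc(9) -> b = 0; heap: [0-8 ALLOC][9-46 FREE]
Op 4: b = realloc(b, 23) -> b = 0; heap: [0-22 ALLOC][23-46 FREE]

Answer: [0-22 ALLOC][23-46 FREE]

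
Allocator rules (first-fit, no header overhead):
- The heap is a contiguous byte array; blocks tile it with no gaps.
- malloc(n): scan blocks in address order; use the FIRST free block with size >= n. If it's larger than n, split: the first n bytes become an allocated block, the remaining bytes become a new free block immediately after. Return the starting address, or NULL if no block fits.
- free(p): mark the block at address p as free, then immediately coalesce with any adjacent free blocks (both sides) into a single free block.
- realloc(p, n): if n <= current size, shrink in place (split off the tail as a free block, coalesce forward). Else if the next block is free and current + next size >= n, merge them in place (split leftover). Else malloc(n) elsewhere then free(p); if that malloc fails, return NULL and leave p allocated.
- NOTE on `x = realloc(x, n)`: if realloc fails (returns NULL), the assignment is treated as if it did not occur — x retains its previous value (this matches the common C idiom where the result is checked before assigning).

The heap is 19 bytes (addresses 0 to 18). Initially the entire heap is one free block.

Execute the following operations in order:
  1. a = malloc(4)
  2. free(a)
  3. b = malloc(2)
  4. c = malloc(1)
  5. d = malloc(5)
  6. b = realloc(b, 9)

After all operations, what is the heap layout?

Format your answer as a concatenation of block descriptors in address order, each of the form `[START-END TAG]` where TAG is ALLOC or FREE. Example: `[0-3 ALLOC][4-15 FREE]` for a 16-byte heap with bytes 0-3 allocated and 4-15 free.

Answer: [0-1 FREE][2-2 ALLOC][3-7 ALLOC][8-16 ALLOC][17-18 FREE]

Derivation:
Op 1: a = malloc(4) -> a = 0; heap: [0-3 ALLOC][4-18 FREE]
Op 2: free(a) -> (freed a); heap: [0-18 FREE]
Op 3: b = malloc(2) -> b = 0; heap: [0-1 ALLOC][2-18 FREE]
Op 4: c = malloc(1) -> c = 2; heap: [0-1 ALLOC][2-2 ALLOC][3-18 FREE]
Op 5: d = malloc(5) -> d = 3; heap: [0-1 ALLOC][2-2 ALLOC][3-7 ALLOC][8-18 FREE]
Op 6: b = realloc(b, 9) -> b = 8; heap: [0-1 FREE][2-2 ALLOC][3-7 ALLOC][8-16 ALLOC][17-18 FREE]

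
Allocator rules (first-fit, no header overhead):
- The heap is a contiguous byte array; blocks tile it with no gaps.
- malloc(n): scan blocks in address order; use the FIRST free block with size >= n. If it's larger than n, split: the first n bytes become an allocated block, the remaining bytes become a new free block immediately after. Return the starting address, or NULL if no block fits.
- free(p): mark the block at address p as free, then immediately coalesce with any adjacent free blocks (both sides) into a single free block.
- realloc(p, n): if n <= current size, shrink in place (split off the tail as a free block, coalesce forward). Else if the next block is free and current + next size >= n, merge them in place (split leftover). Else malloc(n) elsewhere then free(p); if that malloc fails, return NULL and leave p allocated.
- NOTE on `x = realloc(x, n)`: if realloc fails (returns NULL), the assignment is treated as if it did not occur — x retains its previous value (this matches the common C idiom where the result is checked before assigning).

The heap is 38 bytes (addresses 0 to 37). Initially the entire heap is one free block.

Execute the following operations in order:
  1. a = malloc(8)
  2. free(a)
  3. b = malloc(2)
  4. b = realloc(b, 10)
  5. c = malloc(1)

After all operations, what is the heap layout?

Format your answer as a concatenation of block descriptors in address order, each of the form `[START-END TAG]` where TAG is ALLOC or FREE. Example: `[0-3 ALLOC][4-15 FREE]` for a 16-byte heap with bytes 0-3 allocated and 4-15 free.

Op 1: a = malloc(8) -> a = 0; heap: [0-7 ALLOC][8-37 FREE]
Op 2: free(a) -> (freed a); heap: [0-37 FREE]
Op 3: b = malloc(2) -> b = 0; heap: [0-1 ALLOC][2-37 FREE]
Op 4: b = realloc(b, 10) -> b = 0; heap: [0-9 ALLOC][10-37 FREE]
Op 5: c = malloc(1) -> c = 10; heap: [0-9 ALLOC][10-10 ALLOC][11-37 FREE]

Answer: [0-9 ALLOC][10-10 ALLOC][11-37 FREE]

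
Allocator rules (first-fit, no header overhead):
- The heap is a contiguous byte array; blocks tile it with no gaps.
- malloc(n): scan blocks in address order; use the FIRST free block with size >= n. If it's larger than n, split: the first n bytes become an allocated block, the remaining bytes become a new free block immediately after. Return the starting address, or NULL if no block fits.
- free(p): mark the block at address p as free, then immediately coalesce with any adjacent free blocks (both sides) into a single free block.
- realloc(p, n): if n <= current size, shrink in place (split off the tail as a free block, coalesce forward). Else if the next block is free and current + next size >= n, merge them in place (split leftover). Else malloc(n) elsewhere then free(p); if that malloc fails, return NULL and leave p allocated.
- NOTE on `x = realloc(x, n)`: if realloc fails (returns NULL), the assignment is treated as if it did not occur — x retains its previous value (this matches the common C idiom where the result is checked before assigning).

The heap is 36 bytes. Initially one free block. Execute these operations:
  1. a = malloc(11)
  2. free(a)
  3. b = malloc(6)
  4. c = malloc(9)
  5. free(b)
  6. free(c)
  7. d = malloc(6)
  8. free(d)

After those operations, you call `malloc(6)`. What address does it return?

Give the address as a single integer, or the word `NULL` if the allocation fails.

Answer: 0

Derivation:
Op 1: a = malloc(11) -> a = 0; heap: [0-10 ALLOC][11-35 FREE]
Op 2: free(a) -> (freed a); heap: [0-35 FREE]
Op 3: b = malloc(6) -> b = 0; heap: [0-5 ALLOC][6-35 FREE]
Op 4: c = malloc(9) -> c = 6; heap: [0-5 ALLOC][6-14 ALLOC][15-35 FREE]
Op 5: free(b) -> (freed b); heap: [0-5 FREE][6-14 ALLOC][15-35 FREE]
Op 6: free(c) -> (freed c); heap: [0-35 FREE]
Op 7: d = malloc(6) -> d = 0; heap: [0-5 ALLOC][6-35 FREE]
Op 8: free(d) -> (freed d); heap: [0-35 FREE]
malloc(6): first-fit scan over [0-35 FREE] -> 0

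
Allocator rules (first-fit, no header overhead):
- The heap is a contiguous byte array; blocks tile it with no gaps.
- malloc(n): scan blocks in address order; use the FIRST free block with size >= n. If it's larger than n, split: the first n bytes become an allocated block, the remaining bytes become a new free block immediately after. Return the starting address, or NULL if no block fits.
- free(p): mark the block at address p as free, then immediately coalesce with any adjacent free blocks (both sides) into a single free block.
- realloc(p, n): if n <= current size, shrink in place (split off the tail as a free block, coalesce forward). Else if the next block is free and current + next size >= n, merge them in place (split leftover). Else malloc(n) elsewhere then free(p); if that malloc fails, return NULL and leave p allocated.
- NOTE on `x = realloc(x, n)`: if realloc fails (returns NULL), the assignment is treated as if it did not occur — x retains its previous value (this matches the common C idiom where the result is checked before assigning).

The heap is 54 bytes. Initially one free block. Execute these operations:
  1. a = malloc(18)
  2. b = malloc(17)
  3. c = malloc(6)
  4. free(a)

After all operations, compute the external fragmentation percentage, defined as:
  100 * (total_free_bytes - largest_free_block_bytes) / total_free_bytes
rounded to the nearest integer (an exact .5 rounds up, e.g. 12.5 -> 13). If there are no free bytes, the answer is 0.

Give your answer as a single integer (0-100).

Op 1: a = malloc(18) -> a = 0; heap: [0-17 ALLOC][18-53 FREE]
Op 2: b = malloc(17) -> b = 18; heap: [0-17 ALLOC][18-34 ALLOC][35-53 FREE]
Op 3: c = malloc(6) -> c = 35; heap: [0-17 ALLOC][18-34 ALLOC][35-40 ALLOC][41-53 FREE]
Op 4: free(a) -> (freed a); heap: [0-17 FREE][18-34 ALLOC][35-40 ALLOC][41-53 FREE]
Free blocks: [18 13] total_free=31 largest=18 -> 100*(31-18)/31 = 1300/31 ≈ 41.935 -> rounds to 42

Answer: 42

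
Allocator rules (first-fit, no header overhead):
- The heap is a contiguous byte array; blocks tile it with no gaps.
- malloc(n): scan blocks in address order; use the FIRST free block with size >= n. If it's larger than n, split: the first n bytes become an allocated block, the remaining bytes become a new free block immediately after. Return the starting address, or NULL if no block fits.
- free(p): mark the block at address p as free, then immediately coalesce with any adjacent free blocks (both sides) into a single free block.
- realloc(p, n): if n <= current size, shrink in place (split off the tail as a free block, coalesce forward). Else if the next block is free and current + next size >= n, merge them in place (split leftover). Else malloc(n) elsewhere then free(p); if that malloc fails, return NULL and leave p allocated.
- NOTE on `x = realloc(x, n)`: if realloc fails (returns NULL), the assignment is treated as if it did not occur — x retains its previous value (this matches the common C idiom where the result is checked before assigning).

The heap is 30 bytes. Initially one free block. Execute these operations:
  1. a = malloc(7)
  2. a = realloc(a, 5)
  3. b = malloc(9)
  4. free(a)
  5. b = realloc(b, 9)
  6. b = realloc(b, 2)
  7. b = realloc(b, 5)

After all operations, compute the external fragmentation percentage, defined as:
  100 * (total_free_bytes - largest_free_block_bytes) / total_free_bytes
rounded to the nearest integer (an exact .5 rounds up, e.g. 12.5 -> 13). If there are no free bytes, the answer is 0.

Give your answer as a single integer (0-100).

Answer: 20

Derivation:
Op 1: a = malloc(7) -> a = 0; heap: [0-6 ALLOC][7-29 FREE]
Op 2: a = realloc(a, 5) -> a = 0; heap: [0-4 ALLOC][5-29 FREE]
Op 3: b = malloc(9) -> b = 5; heap: [0-4 ALLOC][5-13 ALLOC][14-29 FREE]
Op 4: free(a) -> (freed a); heap: [0-4 FREE][5-13 ALLOC][14-29 FREE]
Op 5: b = realloc(b, 9) -> b = 5; heap: [0-4 FREE][5-13 ALLOC][14-29 FREE]
Op 6: b = realloc(b, 2) -> b = 5; heap: [0-4 FREE][5-6 ALLOC][7-29 FREE]
Op 7: b = realloc(b, 5) -> b = 5; heap: [0-4 FREE][5-9 ALLOC][10-29 FREE]
Free blocks: [5 20] total_free=25 largest=20 -> 100*(25-20)/25 = 500/25 = 20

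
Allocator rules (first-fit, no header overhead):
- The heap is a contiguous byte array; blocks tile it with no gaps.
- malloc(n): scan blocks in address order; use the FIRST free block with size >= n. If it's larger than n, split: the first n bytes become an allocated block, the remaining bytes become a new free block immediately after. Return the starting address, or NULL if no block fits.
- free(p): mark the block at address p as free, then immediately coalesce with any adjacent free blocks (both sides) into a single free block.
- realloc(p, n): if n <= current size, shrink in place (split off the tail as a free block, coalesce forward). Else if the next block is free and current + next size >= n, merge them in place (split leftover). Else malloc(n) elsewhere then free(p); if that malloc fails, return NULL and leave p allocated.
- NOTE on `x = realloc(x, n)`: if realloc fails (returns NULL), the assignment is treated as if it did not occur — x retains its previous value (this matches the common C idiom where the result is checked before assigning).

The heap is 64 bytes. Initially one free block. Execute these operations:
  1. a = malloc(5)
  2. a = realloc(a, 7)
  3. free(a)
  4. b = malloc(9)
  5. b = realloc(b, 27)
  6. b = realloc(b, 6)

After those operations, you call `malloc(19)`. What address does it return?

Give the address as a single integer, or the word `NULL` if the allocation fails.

Op 1: a = malloc(5) -> a = 0; heap: [0-4 ALLOC][5-63 FREE]
Op 2: a = realloc(a, 7) -> a = 0; heap: [0-6 ALLOC][7-63 FREE]
Op 3: free(a) -> (freed a); heap: [0-63 FREE]
Op 4: b = malloc(9) -> b = 0; heap: [0-8 ALLOC][9-63 FREE]
Op 5: b = realloc(b, 27) -> b = 0; heap: [0-26 ALLOC][27-63 FREE]
Op 6: b = realloc(b, 6) -> b = 0; heap: [0-5 ALLOC][6-63 FREE]
malloc(19): first-fit scan over [0-5 ALLOC][6-63 FREE] -> 6

Answer: 6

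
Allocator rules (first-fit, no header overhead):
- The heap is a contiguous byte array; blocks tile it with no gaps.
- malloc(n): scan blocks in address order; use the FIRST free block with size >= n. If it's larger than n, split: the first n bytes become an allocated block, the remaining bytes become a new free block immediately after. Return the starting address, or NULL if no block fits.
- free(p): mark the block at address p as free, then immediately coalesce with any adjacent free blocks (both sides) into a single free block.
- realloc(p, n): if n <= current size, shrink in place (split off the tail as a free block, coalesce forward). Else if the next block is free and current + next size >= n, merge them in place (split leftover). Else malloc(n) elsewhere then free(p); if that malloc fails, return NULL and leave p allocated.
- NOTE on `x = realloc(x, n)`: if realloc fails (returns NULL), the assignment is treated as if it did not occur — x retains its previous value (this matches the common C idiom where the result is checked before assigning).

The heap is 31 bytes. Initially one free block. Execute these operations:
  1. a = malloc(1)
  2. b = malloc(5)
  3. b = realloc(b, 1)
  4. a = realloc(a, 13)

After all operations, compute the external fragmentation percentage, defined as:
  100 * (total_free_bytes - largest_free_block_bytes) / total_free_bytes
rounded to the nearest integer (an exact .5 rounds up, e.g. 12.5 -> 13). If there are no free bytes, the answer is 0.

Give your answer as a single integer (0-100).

Op 1: a = malloc(1) -> a = 0; heap: [0-0 ALLOC][1-30 FREE]
Op 2: b = malloc(5) -> b = 1; heap: [0-0 ALLOC][1-5 ALLOC][6-30 FREE]
Op 3: b = realloc(b, 1) -> b = 1; heap: [0-0 ALLOC][1-1 ALLOC][2-30 FREE]
Op 4: a = realloc(a, 13) -> a = 2; heap: [0-0 FREE][1-1 ALLOC][2-14 ALLOC][15-30 FREE]
Free blocks: [1 16] total_free=17 largest=16 -> 100*(17-16)/17 = 100/17 ≈ 5.882 -> rounds to 6

Answer: 6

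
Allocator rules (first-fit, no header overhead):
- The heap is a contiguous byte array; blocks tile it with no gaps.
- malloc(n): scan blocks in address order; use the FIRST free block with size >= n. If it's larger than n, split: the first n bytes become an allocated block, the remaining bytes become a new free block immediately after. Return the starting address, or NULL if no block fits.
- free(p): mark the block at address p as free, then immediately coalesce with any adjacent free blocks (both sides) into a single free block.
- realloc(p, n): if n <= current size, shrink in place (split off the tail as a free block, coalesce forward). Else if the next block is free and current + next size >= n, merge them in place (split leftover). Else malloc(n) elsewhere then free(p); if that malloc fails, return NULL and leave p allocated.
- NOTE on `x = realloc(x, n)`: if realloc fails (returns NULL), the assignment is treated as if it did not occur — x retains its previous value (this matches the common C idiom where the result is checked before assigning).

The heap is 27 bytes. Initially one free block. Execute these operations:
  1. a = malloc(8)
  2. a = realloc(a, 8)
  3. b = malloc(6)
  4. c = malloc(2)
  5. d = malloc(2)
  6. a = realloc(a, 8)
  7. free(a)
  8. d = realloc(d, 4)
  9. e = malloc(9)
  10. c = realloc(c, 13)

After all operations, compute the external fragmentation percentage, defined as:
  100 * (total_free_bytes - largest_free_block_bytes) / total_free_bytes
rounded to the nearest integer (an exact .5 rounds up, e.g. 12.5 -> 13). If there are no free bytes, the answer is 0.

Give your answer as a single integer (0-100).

Op 1: a = malloc(8) -> a = 0; heap: [0-7 ALLOC][8-26 FREE]
Op 2: a = realloc(a, 8) -> a = 0; heap: [0-7 ALLOC][8-26 FREE]
Op 3: b = malloc(6) -> b = 8; heap: [0-7 ALLOC][8-13 ALLOC][14-26 FREE]
Op 4: c = malloc(2) -> c = 14; heap: [0-7 ALLOC][8-13 ALLOC][14-15 ALLOC][16-26 FREE]
Op 5: d = malloc(2) -> d = 16; heap: [0-7 ALLOC][8-13 ALLOC][14-15 ALLOC][16-17 ALLOC][18-26 FREE]
Op 6: a = realloc(a, 8) -> a = 0; heap: [0-7 ALLOC][8-13 ALLOC][14-15 ALLOC][16-17 ALLOC][18-26 FREE]
Op 7: free(a) -> (freed a); heap: [0-7 FREE][8-13 ALLOC][14-15 ALLOC][16-17 ALLOC][18-26 FREE]
Op 8: d = realloc(d, 4) -> d = 16; heap: [0-7 FREE][8-13 ALLOC][14-15 ALLOC][16-19 ALLOC][20-26 FREE]
Op 9: e = malloc(9) -> e = NULL; heap: [0-7 FREE][8-13 ALLOC][14-15 ALLOC][16-19 ALLOC][20-26 FREE]
Op 10: c = realloc(c, 13) -> NULL (c unchanged); heap: [0-7 FREE][8-13 ALLOC][14-15 ALLOC][16-19 ALLOC][20-26 FREE]
Free blocks: [8 7] total_free=15 largest=8 -> 100*(15-8)/15 = 700/15 ≈ 46.667 -> rounds to 47

Answer: 47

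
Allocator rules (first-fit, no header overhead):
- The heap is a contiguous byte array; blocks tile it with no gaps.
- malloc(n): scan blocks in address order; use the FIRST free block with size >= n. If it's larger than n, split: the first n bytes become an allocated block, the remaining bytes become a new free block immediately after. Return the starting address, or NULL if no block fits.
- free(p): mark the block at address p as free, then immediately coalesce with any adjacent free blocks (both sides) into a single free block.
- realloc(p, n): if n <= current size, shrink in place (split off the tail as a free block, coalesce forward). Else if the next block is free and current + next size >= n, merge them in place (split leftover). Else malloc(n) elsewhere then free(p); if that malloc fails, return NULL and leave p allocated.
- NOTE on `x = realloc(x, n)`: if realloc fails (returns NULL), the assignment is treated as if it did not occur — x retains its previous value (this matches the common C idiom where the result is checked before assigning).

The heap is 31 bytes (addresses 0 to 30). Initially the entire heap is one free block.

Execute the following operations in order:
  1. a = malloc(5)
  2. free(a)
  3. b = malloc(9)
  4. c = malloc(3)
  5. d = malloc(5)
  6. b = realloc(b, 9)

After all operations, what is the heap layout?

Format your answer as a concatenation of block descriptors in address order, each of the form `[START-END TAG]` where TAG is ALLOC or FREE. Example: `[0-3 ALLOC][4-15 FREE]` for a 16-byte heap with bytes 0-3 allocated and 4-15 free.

Answer: [0-8 ALLOC][9-11 ALLOC][12-16 ALLOC][17-30 FREE]

Derivation:
Op 1: a = malloc(5) -> a = 0; heap: [0-4 ALLOC][5-30 FREE]
Op 2: free(a) -> (freed a); heap: [0-30 FREE]
Op 3: b = malloc(9) -> b = 0; heap: [0-8 ALLOC][9-30 FREE]
Op 4: c = malloc(3) -> c = 9; heap: [0-8 ALLOC][9-11 ALLOC][12-30 FREE]
Op 5: d = malloc(5) -> d = 12; heap: [0-8 ALLOC][9-11 ALLOC][12-16 ALLOC][17-30 FREE]
Op 6: b = realloc(b, 9) -> b = 0; heap: [0-8 ALLOC][9-11 ALLOC][12-16 ALLOC][17-30 FREE]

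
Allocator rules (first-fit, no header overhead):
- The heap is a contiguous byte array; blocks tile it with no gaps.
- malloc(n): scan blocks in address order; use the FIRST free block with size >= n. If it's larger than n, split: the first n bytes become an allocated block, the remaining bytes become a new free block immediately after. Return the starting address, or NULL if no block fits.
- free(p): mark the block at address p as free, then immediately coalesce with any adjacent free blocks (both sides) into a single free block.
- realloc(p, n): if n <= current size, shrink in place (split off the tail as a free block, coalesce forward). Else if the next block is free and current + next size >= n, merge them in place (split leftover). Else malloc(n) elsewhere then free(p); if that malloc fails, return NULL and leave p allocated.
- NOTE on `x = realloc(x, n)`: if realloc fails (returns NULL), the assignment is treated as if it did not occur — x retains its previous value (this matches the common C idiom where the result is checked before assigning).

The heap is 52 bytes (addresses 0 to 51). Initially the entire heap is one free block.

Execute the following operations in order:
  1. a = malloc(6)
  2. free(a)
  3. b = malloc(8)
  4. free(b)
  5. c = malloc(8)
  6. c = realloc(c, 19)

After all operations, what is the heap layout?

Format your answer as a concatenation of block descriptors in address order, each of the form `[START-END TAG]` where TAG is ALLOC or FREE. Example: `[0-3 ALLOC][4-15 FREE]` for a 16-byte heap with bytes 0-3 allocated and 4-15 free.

Answer: [0-18 ALLOC][19-51 FREE]

Derivation:
Op 1: a = malloc(6) -> a = 0; heap: [0-5 ALLOC][6-51 FREE]
Op 2: free(a) -> (freed a); heap: [0-51 FREE]
Op 3: b = malloc(8) -> b = 0; heap: [0-7 ALLOC][8-51 FREE]
Op 4: free(b) -> (freed b); heap: [0-51 FREE]
Op 5: c = malloc(8) -> c = 0; heap: [0-7 ALLOC][8-51 FREE]
Op 6: c = realloc(c, 19) -> c = 0; heap: [0-18 ALLOC][19-51 FREE]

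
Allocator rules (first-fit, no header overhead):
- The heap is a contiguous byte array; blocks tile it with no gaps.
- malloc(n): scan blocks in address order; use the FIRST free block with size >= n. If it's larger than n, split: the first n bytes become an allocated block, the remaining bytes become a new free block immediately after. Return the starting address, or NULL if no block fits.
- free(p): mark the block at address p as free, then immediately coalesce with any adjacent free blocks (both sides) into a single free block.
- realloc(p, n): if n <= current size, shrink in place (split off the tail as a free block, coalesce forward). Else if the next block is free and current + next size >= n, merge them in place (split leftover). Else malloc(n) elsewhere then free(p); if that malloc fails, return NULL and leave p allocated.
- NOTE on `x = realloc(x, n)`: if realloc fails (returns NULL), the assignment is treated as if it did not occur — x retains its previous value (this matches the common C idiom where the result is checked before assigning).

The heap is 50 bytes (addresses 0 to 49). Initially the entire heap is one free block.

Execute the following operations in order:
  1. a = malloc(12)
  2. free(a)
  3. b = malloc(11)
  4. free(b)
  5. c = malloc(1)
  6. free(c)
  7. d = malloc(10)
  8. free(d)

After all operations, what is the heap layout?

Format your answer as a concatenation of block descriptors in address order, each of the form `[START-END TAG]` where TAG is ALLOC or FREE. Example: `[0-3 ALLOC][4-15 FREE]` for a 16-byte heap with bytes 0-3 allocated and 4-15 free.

Op 1: a = malloc(12) -> a = 0; heap: [0-11 ALLOC][12-49 FREE]
Op 2: free(a) -> (freed a); heap: [0-49 FREE]
Op 3: b = malloc(11) -> b = 0; heap: [0-10 ALLOC][11-49 FREE]
Op 4: free(b) -> (freed b); heap: [0-49 FREE]
Op 5: c = malloc(1) -> c = 0; heap: [0-0 ALLOC][1-49 FREE]
Op 6: free(c) -> (freed c); heap: [0-49 FREE]
Op 7: d = malloc(10) -> d = 0; heap: [0-9 ALLOC][10-49 FREE]
Op 8: free(d) -> (freed d); heap: [0-49 FREE]

Answer: [0-49 FREE]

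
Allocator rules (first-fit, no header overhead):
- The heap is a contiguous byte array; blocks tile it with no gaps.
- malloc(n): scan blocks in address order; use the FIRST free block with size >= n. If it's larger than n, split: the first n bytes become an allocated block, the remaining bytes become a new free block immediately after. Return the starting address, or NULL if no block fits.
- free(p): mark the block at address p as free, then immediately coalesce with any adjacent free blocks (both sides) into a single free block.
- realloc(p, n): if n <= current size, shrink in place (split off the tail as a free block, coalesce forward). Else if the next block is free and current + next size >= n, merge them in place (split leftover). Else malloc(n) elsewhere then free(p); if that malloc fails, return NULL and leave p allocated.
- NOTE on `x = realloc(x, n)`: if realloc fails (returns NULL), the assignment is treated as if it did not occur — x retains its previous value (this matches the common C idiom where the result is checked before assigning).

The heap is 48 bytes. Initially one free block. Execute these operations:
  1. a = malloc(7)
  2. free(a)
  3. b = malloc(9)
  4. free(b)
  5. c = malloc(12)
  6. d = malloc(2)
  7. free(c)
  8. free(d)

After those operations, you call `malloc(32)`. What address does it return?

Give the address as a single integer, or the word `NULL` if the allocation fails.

Op 1: a = malloc(7) -> a = 0; heap: [0-6 ALLOC][7-47 FREE]
Op 2: free(a) -> (freed a); heap: [0-47 FREE]
Op 3: b = malloc(9) -> b = 0; heap: [0-8 ALLOC][9-47 FREE]
Op 4: free(b) -> (freed b); heap: [0-47 FREE]
Op 5: c = malloc(12) -> c = 0; heap: [0-11 ALLOC][12-47 FREE]
Op 6: d = malloc(2) -> d = 12; heap: [0-11 ALLOC][12-13 ALLOC][14-47 FREE]
Op 7: free(c) -> (freed c); heap: [0-11 FREE][12-13 ALLOC][14-47 FREE]
Op 8: free(d) -> (freed d); heap: [0-47 FREE]
malloc(32): first-fit scan over [0-47 FREE] -> 0

Answer: 0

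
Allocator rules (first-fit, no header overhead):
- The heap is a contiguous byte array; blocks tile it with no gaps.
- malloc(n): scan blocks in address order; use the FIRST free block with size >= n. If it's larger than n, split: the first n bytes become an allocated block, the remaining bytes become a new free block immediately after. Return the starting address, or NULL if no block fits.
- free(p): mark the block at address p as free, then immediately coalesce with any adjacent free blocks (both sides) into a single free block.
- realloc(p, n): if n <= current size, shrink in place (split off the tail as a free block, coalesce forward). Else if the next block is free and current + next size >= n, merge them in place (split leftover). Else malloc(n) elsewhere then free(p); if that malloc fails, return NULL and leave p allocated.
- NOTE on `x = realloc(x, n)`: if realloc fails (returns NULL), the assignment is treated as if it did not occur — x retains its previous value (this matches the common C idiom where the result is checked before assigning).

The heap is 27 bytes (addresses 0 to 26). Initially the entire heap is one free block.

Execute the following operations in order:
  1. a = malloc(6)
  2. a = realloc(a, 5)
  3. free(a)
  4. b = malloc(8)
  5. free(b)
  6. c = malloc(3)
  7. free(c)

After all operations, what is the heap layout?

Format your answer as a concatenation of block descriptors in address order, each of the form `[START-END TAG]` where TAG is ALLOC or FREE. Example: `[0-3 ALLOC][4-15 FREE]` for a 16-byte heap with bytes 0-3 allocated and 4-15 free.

Op 1: a = malloc(6) -> a = 0; heap: [0-5 ALLOC][6-26 FREE]
Op 2: a = realloc(a, 5) -> a = 0; heap: [0-4 ALLOC][5-26 FREE]
Op 3: free(a) -> (freed a); heap: [0-26 FREE]
Op 4: b = malloc(8) -> b = 0; heap: [0-7 ALLOC][8-26 FREE]
Op 5: free(b) -> (freed b); heap: [0-26 FREE]
Op 6: c = malloc(3) -> c = 0; heap: [0-2 ALLOC][3-26 FREE]
Op 7: free(c) -> (freed c); heap: [0-26 FREE]

Answer: [0-26 FREE]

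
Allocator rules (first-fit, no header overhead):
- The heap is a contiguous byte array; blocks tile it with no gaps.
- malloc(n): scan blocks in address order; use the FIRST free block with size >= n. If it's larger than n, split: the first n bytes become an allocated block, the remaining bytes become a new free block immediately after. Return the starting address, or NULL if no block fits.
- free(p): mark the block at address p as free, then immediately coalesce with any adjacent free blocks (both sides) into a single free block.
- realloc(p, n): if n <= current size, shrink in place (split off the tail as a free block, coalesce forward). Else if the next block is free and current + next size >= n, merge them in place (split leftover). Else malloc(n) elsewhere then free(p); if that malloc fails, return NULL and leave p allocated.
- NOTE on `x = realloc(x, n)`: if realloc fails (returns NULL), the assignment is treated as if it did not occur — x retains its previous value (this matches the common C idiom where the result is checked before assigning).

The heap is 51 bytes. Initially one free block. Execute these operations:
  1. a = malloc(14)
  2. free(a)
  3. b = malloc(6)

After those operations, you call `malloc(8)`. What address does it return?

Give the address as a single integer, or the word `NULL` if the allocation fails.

Answer: 6

Derivation:
Op 1: a = malloc(14) -> a = 0; heap: [0-13 ALLOC][14-50 FREE]
Op 2: free(a) -> (freed a); heap: [0-50 FREE]
Op 3: b = malloc(6) -> b = 0; heap: [0-5 ALLOC][6-50 FREE]
malloc(8): first-fit scan over [0-5 ALLOC][6-50 FREE] -> 6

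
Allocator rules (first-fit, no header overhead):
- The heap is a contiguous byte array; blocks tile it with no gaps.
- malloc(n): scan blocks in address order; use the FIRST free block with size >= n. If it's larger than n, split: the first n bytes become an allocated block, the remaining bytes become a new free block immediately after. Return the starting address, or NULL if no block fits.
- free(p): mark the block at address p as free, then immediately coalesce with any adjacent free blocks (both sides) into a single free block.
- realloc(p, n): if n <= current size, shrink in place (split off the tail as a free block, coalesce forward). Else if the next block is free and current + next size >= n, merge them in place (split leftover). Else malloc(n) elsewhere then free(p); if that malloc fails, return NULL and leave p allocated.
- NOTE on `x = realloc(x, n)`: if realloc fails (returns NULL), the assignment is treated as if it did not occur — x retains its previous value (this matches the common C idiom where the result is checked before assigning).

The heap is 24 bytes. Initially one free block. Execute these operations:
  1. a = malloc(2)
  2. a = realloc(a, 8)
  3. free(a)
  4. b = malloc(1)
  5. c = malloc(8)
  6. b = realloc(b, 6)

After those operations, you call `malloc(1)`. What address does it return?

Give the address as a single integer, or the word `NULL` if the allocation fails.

Answer: 0

Derivation:
Op 1: a = malloc(2) -> a = 0; heap: [0-1 ALLOC][2-23 FREE]
Op 2: a = realloc(a, 8) -> a = 0; heap: [0-7 ALLOC][8-23 FREE]
Op 3: free(a) -> (freed a); heap: [0-23 FREE]
Op 4: b = malloc(1) -> b = 0; heap: [0-0 ALLOC][1-23 FREE]
Op 5: c = malloc(8) -> c = 1; heap: [0-0 ALLOC][1-8 ALLOC][9-23 FREE]
Op 6: b = realloc(b, 6) -> b = 9; heap: [0-0 FREE][1-8 ALLOC][9-14 ALLOC][15-23 FREE]
malloc(1): first-fit scan over [0-0 FREE][1-8 ALLOC][9-14 ALLOC][15-23 FREE] -> 0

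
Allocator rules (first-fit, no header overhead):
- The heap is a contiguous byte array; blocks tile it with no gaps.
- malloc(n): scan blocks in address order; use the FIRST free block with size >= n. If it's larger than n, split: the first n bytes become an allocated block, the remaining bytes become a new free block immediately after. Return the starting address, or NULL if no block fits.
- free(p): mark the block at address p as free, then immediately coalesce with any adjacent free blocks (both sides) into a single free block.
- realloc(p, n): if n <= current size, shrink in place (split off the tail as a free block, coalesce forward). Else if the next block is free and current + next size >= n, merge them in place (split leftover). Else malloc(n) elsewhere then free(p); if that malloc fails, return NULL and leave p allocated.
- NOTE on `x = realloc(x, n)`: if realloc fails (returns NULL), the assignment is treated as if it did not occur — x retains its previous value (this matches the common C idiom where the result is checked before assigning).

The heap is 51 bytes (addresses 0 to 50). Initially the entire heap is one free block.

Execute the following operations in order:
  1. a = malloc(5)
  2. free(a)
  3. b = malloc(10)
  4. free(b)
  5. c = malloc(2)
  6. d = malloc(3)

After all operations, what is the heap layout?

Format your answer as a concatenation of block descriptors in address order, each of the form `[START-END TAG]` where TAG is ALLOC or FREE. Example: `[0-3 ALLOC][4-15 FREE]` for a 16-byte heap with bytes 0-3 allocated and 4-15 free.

Op 1: a = malloc(5) -> a = 0; heap: [0-4 ALLOC][5-50 FREE]
Op 2: free(a) -> (freed a); heap: [0-50 FREE]
Op 3: b = malloc(10) -> b = 0; heap: [0-9 ALLOC][10-50 FREE]
Op 4: free(b) -> (freed b); heap: [0-50 FREE]
Op 5: c = malloc(2) -> c = 0; heap: [0-1 ALLOC][2-50 FREE]
Op 6: d = malloc(3) -> d = 2; heap: [0-1 ALLOC][2-4 ALLOC][5-50 FREE]

Answer: [0-1 ALLOC][2-4 ALLOC][5-50 FREE]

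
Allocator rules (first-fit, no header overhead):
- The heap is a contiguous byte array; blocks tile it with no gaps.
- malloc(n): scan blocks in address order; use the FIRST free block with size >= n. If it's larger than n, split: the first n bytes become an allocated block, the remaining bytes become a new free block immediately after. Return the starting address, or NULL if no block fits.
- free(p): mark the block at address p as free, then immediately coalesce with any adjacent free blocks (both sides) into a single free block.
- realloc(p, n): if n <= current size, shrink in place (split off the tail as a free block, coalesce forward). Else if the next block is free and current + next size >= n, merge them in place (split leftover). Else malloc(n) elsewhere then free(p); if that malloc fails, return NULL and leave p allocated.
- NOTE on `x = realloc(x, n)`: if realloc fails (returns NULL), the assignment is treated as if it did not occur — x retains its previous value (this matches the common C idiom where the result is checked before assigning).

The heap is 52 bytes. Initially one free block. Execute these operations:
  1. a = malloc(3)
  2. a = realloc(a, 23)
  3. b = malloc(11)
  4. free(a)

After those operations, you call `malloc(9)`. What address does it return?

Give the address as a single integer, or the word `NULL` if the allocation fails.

Op 1: a = malloc(3) -> a = 0; heap: [0-2 ALLOC][3-51 FREE]
Op 2: a = realloc(a, 23) -> a = 0; heap: [0-22 ALLOC][23-51 FREE]
Op 3: b = malloc(11) -> b = 23; heap: [0-22 ALLOC][23-33 ALLOC][34-51 FREE]
Op 4: free(a) -> (freed a); heap: [0-22 FREE][23-33 ALLOC][34-51 FREE]
malloc(9): first-fit scan over [0-22 FREE][23-33 ALLOC][34-51 FREE] -> 0

Answer: 0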